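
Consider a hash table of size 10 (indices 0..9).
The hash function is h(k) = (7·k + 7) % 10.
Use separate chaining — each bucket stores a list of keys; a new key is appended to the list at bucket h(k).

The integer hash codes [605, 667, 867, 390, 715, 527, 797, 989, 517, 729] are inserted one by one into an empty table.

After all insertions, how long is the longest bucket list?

5

Insert 605: h=2, bucket 2 empty → new chain.
Insert 667: h=6, bucket 6 empty → new chain.
Insert 867: h=6, bucket 6 nonempty → append to chain.
Insert 390: h=7, bucket 7 empty → new chain.
Insert 715: h=2, bucket 2 nonempty → append to chain.
Insert 527: h=6, bucket 6 nonempty → append to chain.
Insert 797: h=6, bucket 6 nonempty → append to chain.
Insert 989: h=0, bucket 0 empty → new chain.
Insert 517: h=6, bucket 6 nonempty → append to chain.
Insert 729: h=0, bucket 0 nonempty → append to chain.
Final buckets:
0: 989 -> 729
1: _
2: 605 -> 715
3: _
4: _
5: _
6: 667 -> 867 -> 527 -> 797 -> 517
7: 390
8: _
9: _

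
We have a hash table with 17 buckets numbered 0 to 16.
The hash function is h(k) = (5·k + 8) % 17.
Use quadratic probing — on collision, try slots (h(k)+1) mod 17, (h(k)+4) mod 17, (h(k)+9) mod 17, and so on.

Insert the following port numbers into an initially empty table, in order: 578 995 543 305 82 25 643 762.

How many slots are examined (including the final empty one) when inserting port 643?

578: h=8 → slot 8
995: h=2 → slot 2
543: h=3 → slot 3
305: h=3, probe 3,4 → slot 4
82: h=10 → slot 10
25: h=14 → slot 14
643: h=10, probe 10,11 → slot 11
762: h=10, probe 10,11,14,2,9 → slot 9
Table: [., ., 995, 543, 305, ., ., ., 578, 762, 82, 643, ., ., 25, ., .]

2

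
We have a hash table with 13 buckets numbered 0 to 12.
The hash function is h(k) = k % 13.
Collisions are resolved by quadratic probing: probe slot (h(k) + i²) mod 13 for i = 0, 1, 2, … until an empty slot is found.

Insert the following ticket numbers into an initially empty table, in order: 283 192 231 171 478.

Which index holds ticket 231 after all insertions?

283 hashes to 10; slot 10 is free → place at 10.
192 hashes to 10; 10 taken → place at 11.
231 hashes to 10; 10,11 taken → place at 1.
171 hashes to 2; slot 2 is free → place at 2.
478 hashes to 10; 10,11,1 taken → place at 6.
Table: [∅, 231, 171, ∅, ∅, ∅, 478, ∅, ∅, ∅, 283, 192, ∅]

1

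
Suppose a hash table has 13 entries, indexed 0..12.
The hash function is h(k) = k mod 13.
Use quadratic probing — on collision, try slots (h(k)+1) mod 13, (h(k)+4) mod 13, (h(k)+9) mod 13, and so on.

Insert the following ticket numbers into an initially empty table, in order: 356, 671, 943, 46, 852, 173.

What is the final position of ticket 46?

11

Insert 356: h=5, slot 5 empty => index 5.
Insert 671: h=8, slot 8 empty => index 8.
Insert 943: h=7, slot 7 empty => index 7.
Insert 46: h=7, slots 7,8 occupied => index 11.
Insert 852: h=7, slots 7,8,11 occupied => index 3.
Insert 173: h=4, slot 4 empty => index 4.
Table: [_, _, _, 852, 173, 356, _, 943, 671, _, _, 46, _]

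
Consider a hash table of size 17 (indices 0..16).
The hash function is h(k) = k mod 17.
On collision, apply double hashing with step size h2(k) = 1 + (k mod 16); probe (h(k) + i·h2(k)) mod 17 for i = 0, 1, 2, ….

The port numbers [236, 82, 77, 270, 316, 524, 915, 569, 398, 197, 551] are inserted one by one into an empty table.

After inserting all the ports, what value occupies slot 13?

236 hashes to 15; slot 15 is free → place at 15.
82 hashes to 14; slot 14 is free → place at 14.
77 hashes to 9; slot 9 is free → place at 9.
270 hashes to 15, h2=15; 15 taken → place at 13.
316 hashes to 10; slot 10 is free → place at 10.
524 hashes to 14, h2=13; 14,10 taken → place at 6.
915 hashes to 14, h2=4; 14 taken → place at 1.
569 hashes to 8; slot 8 is free → place at 8.
398 hashes to 7; slot 7 is free → place at 7.
197 hashes to 10, h2=6; 10 taken → place at 16.
551 hashes to 7, h2=8; 7,15,6,14 taken → place at 5.
Table: [., 915, ., ., ., 551, 524, 398, 569, 77, 316, ., ., 270, 82, 236, 197]

270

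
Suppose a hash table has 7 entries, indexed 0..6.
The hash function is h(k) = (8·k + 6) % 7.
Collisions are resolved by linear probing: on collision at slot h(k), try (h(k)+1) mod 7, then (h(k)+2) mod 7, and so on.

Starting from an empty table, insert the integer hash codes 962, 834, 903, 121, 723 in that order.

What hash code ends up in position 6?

962: h=2 -> slot 2
834: h=0 -> slot 0
903: h=6 -> slot 6
121: h=1 -> slot 1
723: h=1, probe 1,2,3 -> slot 3
Table: [834, 121, 962, 723, —, —, 903]

903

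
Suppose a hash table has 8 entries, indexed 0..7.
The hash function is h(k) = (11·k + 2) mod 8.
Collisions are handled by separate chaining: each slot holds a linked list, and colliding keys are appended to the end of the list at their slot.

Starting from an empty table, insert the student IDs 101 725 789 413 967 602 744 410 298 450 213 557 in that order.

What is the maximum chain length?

6

Insert 101: h=1, bucket 1 empty -> new chain.
Insert 725: h=1, bucket 1 nonempty -> append to chain.
Insert 789: h=1, bucket 1 nonempty -> append to chain.
Insert 413: h=1, bucket 1 nonempty -> append to chain.
Insert 967: h=7, bucket 7 empty -> new chain.
Insert 602: h=0, bucket 0 empty -> new chain.
Insert 744: h=2, bucket 2 empty -> new chain.
Insert 410: h=0, bucket 0 nonempty -> append to chain.
Insert 298: h=0, bucket 0 nonempty -> append to chain.
Insert 450: h=0, bucket 0 nonempty -> append to chain.
Insert 213: h=1, bucket 1 nonempty -> append to chain.
Insert 557: h=1, bucket 1 nonempty -> append to chain.
Final buckets:
0: 602 -> 410 -> 298 -> 450
1: 101 -> 725 -> 789 -> 413 -> 213 -> 557
2: 744
3: _
4: _
5: _
6: _
7: 967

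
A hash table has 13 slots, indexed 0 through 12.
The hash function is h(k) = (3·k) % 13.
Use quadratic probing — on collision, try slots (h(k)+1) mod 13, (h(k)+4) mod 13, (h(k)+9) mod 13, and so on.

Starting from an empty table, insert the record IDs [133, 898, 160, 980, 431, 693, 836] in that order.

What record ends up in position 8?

836

Insert 133: h=9, slot 9 empty -> index 9.
Insert 898: h=3, slot 3 empty -> index 3.
Insert 160: h=12, slot 12 empty -> index 12.
Insert 980: h=2, slot 2 empty -> index 2.
Insert 431: h=6, slot 6 empty -> index 6.
Insert 693: h=12, slot 12 occupied -> index 0.
Insert 836: h=12, slots 12,0,3 occupied -> index 8.
Table: [693, ., 980, 898, ., ., 431, ., 836, 133, ., ., 160]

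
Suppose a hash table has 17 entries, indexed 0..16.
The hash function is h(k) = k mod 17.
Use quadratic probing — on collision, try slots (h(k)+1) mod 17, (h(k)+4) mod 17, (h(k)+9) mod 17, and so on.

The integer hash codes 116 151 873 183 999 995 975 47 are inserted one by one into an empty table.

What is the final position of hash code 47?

116 hashes to 14; slot 14 is free -> place at 14.
151 hashes to 15; slot 15 is free -> place at 15.
873 hashes to 6; slot 6 is free -> place at 6.
183 hashes to 13; slot 13 is free -> place at 13.
999 hashes to 13; 13,14 taken -> place at 0.
995 hashes to 9; slot 9 is free -> place at 9.
975 hashes to 6; 6 taken -> place at 7.
47 hashes to 13; 13,14,0 taken -> place at 5.
Table: [999, _, _, _, _, 47, 873, 975, _, 995, _, _, _, 183, 116, 151, _]

5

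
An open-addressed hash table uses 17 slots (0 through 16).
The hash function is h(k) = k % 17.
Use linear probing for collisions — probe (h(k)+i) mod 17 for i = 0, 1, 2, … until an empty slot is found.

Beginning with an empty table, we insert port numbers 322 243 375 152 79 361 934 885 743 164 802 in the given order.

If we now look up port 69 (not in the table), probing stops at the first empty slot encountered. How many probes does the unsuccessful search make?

7

322: h=16 → slot 16
243: h=5 → slot 5
375: h=1 → slot 1
152: h=16, probe 16,0 → slot 0
79: h=11 → slot 11
361: h=4 → slot 4
934: h=16, probe 16,0,1,2 → slot 2
885: h=1, probe 1,2,3 → slot 3
743: h=12 → slot 12
164: h=11, probe 11,12,13 → slot 13
802: h=3, probe 3,4,5,6 → slot 6
Table: [152, 375, 934, 885, 361, 243, 802, ., ., ., ., 79, 743, 164, ., ., 322]
Lookup 69: h=1, probe 1,2,3,4,5,6,7 → slot 7 empty, not found.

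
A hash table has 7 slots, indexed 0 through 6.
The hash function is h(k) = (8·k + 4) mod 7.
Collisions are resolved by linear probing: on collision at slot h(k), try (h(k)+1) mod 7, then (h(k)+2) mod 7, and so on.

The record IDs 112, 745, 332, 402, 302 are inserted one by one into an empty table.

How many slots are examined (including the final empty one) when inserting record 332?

112 hashes to 4; slot 4 is free => place at 4.
745 hashes to 0; slot 0 is free => place at 0.
332 hashes to 0; 0 taken => place at 1.
402 hashes to 0; 0,1 taken => place at 2.
302 hashes to 5; slot 5 is free => place at 5.
Table: [745, 332, 402, ∅, 112, 302, ∅]

2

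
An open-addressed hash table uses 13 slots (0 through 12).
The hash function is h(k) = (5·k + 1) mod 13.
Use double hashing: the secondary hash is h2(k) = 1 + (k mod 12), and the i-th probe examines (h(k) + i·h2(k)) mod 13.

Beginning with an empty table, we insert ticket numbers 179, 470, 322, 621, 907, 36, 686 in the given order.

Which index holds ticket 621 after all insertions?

9

Insert 179: h=12, slot 12 empty -> index 12.
Insert 470: h=11, slot 11 empty -> index 11.
Insert 322: h=12, h2=11, slot 12 occupied -> index 10.
Insert 621: h=12, h2=10, slot 12 occupied -> index 9.
Insert 907: h=12, h2=8, slot 12 occupied -> index 7.
Insert 36: h=12, h2=1, slot 12 occupied -> index 0.
Insert 686: h=12, h2=3, slot 12 occupied -> index 2.
Table: [36, -, 686, -, -, -, -, 907, -, 621, 322, 470, 179]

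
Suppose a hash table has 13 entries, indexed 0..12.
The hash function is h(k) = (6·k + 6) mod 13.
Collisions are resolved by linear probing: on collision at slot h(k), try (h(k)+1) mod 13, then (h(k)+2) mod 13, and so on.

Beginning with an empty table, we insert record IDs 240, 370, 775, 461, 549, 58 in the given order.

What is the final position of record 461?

240: h=3 → slot 3
370: h=3, probe 3,4 → slot 4
775: h=2 → slot 2
461: h=3, probe 3,4,5 → slot 5
549: h=11 → slot 11
58: h=3, probe 3,4,5,6 → slot 6
Table: [—, —, 775, 240, 370, 461, 58, —, —, —, —, 549, —]

5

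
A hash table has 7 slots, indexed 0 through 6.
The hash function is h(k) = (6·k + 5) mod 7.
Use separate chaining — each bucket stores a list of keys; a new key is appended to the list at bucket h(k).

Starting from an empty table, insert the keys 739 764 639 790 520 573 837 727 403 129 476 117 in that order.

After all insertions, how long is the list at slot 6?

3

Insert 739: h=1, bucket 1 empty -> new chain.
Insert 764: h=4, bucket 4 empty -> new chain.
Insert 639: h=3, bucket 3 empty -> new chain.
Insert 790: h=6, bucket 6 empty -> new chain.
Insert 520: h=3, bucket 3 nonempty -> append to chain.
Insert 573: h=6, bucket 6 nonempty -> append to chain.
Insert 837: h=1, bucket 1 nonempty -> append to chain.
Insert 727: h=6, bucket 6 nonempty -> append to chain.
Insert 403: h=1, bucket 1 nonempty -> append to chain.
Insert 129: h=2, bucket 2 empty -> new chain.
Insert 476: h=5, bucket 5 empty -> new chain.
Insert 117: h=0, bucket 0 empty -> new chain.
Final buckets:
0: 117
1: 739 -> 837 -> 403
2: 129
3: 639 -> 520
4: 764
5: 476
6: 790 -> 573 -> 727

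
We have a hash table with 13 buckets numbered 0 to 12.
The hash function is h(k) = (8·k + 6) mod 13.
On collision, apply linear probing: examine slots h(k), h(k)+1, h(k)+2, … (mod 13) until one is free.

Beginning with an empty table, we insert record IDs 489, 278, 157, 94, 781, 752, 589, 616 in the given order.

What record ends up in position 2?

489: h=5 -> slot 5
278: h=7 -> slot 7
157: h=1 -> slot 1
94: h=4 -> slot 4
781: h=1, probe 1,2 -> slot 2
752: h=3 -> slot 3
589: h=12 -> slot 12
616: h=7, probe 7,8 -> slot 8
Table: [—, 157, 781, 752, 94, 489, —, 278, 616, —, —, —, 589]

781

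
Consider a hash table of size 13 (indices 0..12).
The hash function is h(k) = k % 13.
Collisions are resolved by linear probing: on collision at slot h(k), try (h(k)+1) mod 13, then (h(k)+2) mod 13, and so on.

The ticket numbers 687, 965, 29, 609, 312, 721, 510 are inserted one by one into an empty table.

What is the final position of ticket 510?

687 hashes to 11; slot 11 is free → place at 11.
965 hashes to 3; slot 3 is free → place at 3.
29 hashes to 3; 3 taken → place at 4.
609 hashes to 11; 11 taken → place at 12.
312 hashes to 0; slot 0 is free → place at 0.
721 hashes to 6; slot 6 is free → place at 6.
510 hashes to 3; 3,4 taken → place at 5.
Table: [312, -, -, 965, 29, 510, 721, -, -, -, -, 687, 609]

5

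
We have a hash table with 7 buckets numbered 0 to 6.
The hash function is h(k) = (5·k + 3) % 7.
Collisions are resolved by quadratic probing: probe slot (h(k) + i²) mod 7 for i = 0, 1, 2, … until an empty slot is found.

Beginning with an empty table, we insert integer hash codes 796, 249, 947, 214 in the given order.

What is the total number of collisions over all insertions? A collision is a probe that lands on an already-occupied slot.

1

Insert 796: h=0, slot 0 empty -> index 0.
Insert 249: h=2, slot 2 empty -> index 2.
Insert 947: h=6, slot 6 empty -> index 6.
Insert 214: h=2, slot 2 occupied -> index 3.
Table: [796, _, 249, 214, _, _, 947]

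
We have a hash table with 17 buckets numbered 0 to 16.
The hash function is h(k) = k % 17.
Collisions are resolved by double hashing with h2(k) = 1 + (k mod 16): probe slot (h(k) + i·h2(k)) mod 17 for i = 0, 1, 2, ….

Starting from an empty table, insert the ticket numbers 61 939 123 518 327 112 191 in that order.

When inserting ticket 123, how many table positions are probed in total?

61 hashes to 10; slot 10 is free -> place at 10.
939 hashes to 4; slot 4 is free -> place at 4.
123 hashes to 4, h2=12; 4 taken -> place at 16.
518 hashes to 8; slot 8 is free -> place at 8.
327 hashes to 4, h2=8; 4 taken -> place at 12.
112 hashes to 10, h2=1; 10 taken -> place at 11.
191 hashes to 4, h2=16; 4 taken -> place at 3.
Table: [-, -, -, 191, 939, -, -, -, 518, -, 61, 112, 327, -, -, -, 123]

2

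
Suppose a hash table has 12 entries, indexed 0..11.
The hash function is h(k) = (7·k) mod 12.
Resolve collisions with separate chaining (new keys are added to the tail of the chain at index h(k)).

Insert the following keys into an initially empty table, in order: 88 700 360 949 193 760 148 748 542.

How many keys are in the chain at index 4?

5

88 -> bucket 4
700 -> bucket 4 (collision)
360 -> bucket 0
949 -> bucket 7
193 -> bucket 7 (collision)
760 -> bucket 4 (collision)
148 -> bucket 4 (collision)
748 -> bucket 4 (collision)
542 -> bucket 2
Final buckets:
0: 360
1: ∅
2: 542
3: ∅
4: 88 -> 700 -> 760 -> 148 -> 748
5: ∅
6: ∅
7: 949 -> 193
8: ∅
9: ∅
10: ∅
11: ∅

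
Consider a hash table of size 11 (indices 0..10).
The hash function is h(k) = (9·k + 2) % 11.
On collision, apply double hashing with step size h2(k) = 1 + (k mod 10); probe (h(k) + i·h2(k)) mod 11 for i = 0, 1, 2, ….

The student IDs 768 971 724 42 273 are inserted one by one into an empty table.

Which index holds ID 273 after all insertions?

10

768: h=6 → slot 6
971: h=7 → slot 7
724: h=6, h2=5, probe 6,0 → slot 0
42: h=6, h2=3, probe 6,9 → slot 9
273: h=6, h2=4, probe 6,10 → slot 10
Table: [724, -, -, -, -, -, 768, 971, -, 42, 273]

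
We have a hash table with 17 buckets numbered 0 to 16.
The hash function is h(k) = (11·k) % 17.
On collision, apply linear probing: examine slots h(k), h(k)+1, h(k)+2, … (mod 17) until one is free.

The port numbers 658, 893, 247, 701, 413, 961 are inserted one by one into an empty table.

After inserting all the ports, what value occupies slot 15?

658 hashes to 13; slot 13 is free => place at 13.
893 hashes to 14; slot 14 is free => place at 14.
247 hashes to 14; 14 taken => place at 15.
701 hashes to 10; slot 10 is free => place at 10.
413 hashes to 4; slot 4 is free => place at 4.
961 hashes to 14; 14,15 taken => place at 16.
Table: [_, _, _, _, 413, _, _, _, _, _, 701, _, _, 658, 893, 247, 961]

247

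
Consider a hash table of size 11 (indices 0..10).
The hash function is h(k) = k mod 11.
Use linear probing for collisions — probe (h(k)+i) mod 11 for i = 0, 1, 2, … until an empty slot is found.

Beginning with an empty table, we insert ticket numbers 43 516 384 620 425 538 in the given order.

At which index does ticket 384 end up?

1

43 hashes to 10; slot 10 is free -> place at 10.
516 hashes to 10; 10 taken -> place at 0.
384 hashes to 10; 10,0 taken -> place at 1.
620 hashes to 4; slot 4 is free -> place at 4.
425 hashes to 7; slot 7 is free -> place at 7.
538 hashes to 10; 10,0,1 taken -> place at 2.
Table: [516, 384, 538, -, 620, -, -, 425, -, -, 43]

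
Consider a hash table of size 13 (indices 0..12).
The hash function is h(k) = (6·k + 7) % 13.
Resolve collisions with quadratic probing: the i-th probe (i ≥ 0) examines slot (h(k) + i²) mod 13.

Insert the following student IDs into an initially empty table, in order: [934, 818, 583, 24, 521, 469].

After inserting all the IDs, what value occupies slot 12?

934 hashes to 8; slot 8 is free → place at 8.
818 hashes to 1; slot 1 is free → place at 1.
583 hashes to 8; 8 taken → place at 9.
24 hashes to 8; 8,9 taken → place at 12.
521 hashes to 0; slot 0 is free → place at 0.
469 hashes to 0; 0,1 taken → place at 4.
Table: [521, 818, ., ., 469, ., ., ., 934, 583, ., ., 24]

24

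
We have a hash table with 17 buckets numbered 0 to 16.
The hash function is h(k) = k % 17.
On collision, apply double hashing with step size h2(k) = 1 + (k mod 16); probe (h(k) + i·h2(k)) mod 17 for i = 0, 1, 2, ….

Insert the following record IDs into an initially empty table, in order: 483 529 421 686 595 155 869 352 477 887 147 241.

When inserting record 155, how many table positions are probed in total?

483: h=7 -> slot 7
529: h=2 -> slot 2
421: h=13 -> slot 13
686: h=6 -> slot 6
595: h=0 -> slot 0
155: h=2, h2=12, probe 2,14 -> slot 14
869: h=2, h2=6, probe 2,8 -> slot 8
352: h=12 -> slot 12
477: h=1 -> slot 1
887: h=3 -> slot 3
147: h=11 -> slot 11
241: h=3, h2=2, probe 3,5 -> slot 5
Table: [595, 477, 529, 887, ., 241, 686, 483, 869, ., ., 147, 352, 421, 155, ., .]

2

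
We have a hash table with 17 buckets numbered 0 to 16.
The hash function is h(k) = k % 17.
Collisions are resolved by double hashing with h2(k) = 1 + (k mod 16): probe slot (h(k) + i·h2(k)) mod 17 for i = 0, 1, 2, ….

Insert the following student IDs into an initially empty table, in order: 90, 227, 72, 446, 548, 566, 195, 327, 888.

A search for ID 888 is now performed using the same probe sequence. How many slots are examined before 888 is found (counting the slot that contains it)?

90: h=5 → slot 5
227: h=6 → slot 6
72: h=4 → slot 4
446: h=4, h2=15, probe 4,2 → slot 2
548: h=4, h2=5, probe 4,9 → slot 9
566: h=5, h2=7, probe 5,12 → slot 12
195: h=8 → slot 8
327: h=4, h2=8, probe 4,12,3 → slot 3
888: h=4, h2=9, probe 4,13 → slot 13
Table: [∅, ∅, 446, 327, 72, 90, 227, ∅, 195, 548, ∅, ∅, 566, 888, ∅, ∅, ∅]
Lookup 888: h=4, h2=9, probe 4,13 → found at 13.

2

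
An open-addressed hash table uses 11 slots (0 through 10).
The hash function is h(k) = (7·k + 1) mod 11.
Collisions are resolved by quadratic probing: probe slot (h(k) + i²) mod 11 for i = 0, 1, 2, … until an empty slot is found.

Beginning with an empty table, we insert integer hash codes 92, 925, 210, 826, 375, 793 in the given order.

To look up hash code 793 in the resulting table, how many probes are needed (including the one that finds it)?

Insert 92: h=7, slot 7 empty => index 7.
Insert 925: h=8, slot 8 empty => index 8.
Insert 210: h=8, slot 8 occupied => index 9.
Insert 826: h=8, slots 8,9 occupied => index 1.
Insert 375: h=8, slots 8,9,1 occupied => index 6.
Insert 793: h=8, slots 8,9,1,6 occupied => index 2.
Table: [., 826, 793, ., ., ., 375, 92, 925, 210, .]
Lookup 793: h=8, probe 8,9,1,6,2 → found at 2.

5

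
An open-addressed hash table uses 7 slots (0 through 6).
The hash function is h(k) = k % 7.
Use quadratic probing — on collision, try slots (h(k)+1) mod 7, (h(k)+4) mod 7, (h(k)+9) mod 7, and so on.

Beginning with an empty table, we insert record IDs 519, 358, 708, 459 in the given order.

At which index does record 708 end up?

Insert 519: h=1, slot 1 empty → index 1.
Insert 358: h=1, slot 1 occupied → index 2.
Insert 708: h=1, slots 1,2 occupied → index 5.
Insert 459: h=4, slot 4 empty → index 4.
Table: [-, 519, 358, -, 459, 708, -]

5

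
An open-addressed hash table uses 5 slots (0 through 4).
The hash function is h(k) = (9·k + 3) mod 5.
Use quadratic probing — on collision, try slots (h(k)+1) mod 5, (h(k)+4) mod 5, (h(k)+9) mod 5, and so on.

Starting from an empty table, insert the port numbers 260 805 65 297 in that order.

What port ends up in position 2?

65

Insert 260: h=3, slot 3 empty => index 3.
Insert 805: h=3, slot 3 occupied => index 4.
Insert 65: h=3, slots 3,4 occupied => index 2.
Insert 297: h=1, slot 1 empty => index 1.
Table: [-, 297, 65, 260, 805]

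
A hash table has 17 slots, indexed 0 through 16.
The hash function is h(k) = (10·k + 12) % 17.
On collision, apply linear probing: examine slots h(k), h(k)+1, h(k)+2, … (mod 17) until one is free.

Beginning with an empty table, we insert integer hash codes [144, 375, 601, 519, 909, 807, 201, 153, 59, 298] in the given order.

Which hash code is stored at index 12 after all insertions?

153

Insert 144: h=7, slot 7 empty => index 7.
Insert 375: h=5, slot 5 empty => index 5.
Insert 601: h=4, slot 4 empty => index 4.
Insert 519: h=0, slot 0 empty => index 0.
Insert 909: h=7, slot 7 occupied => index 8.
Insert 807: h=7, slots 7,8 occupied => index 9.
Insert 201: h=16, slot 16 empty => index 16.
Insert 153: h=12, slot 12 empty => index 12.
Insert 59: h=7, slots 7,8,9 occupied => index 10.
Insert 298: h=0, slot 0 occupied => index 1.
Table: [519, 298, ., ., 601, 375, ., 144, 909, 807, 59, ., 153, ., ., ., 201]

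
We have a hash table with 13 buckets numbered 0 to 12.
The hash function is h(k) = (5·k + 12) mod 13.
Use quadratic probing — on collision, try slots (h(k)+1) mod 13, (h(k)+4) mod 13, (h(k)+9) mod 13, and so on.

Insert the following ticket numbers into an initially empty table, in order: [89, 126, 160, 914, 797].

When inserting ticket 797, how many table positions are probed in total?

3

89 hashes to 2; slot 2 is free -> place at 2.
126 hashes to 5; slot 5 is free -> place at 5.
160 hashes to 6; slot 6 is free -> place at 6.
914 hashes to 6; 6 taken -> place at 7.
797 hashes to 6; 6,7 taken -> place at 10.
Table: [_, _, 89, _, _, 126, 160, 914, _, _, 797, _, _]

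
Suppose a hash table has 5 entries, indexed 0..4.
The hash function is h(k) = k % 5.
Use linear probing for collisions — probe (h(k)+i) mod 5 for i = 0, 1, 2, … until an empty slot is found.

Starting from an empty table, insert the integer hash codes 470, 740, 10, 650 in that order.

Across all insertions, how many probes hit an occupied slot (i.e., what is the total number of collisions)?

6

470 hashes to 0; slot 0 is free -> place at 0.
740 hashes to 0; 0 taken -> place at 1.
10 hashes to 0; 0,1 taken -> place at 2.
650 hashes to 0; 0,1,2 taken -> place at 3.
Table: [470, 740, 10, 650, _]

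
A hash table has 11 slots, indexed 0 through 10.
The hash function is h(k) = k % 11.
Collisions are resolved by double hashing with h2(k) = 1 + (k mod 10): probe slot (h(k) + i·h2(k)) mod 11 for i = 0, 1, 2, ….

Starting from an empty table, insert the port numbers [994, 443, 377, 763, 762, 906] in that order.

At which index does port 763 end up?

994: h=4 -> slot 4
443: h=3 -> slot 3
377: h=3, h2=8, probe 3,0 -> slot 0
763: h=4, h2=4, probe 4,8 -> slot 8
762: h=3, h2=3, probe 3,6 -> slot 6
906: h=4, h2=7, probe 4,0,7 -> slot 7
Table: [377, ∅, ∅, 443, 994, ∅, 762, 906, 763, ∅, ∅]

8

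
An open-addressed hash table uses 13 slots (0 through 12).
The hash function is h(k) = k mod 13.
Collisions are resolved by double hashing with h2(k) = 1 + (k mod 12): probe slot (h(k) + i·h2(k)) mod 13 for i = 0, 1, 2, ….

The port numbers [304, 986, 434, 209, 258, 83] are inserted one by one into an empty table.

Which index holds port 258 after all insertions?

12

Insert 304: h=5, slot 5 empty => index 5.
Insert 986: h=11, slot 11 empty => index 11.
Insert 434: h=5, h2=3, slot 5 occupied => index 8.
Insert 209: h=1, slot 1 empty => index 1.
Insert 258: h=11, h2=7, slots 11,5 occupied => index 12.
Insert 83: h=5, h2=12, slot 5 occupied => index 4.
Table: [—, 209, —, —, 83, 304, —, —, 434, —, —, 986, 258]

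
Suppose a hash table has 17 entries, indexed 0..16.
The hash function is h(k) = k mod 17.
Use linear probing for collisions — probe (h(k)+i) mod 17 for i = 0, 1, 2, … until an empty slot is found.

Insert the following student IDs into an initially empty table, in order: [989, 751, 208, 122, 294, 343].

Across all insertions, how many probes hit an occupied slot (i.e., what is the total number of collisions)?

Insert 989: h=3, slot 3 empty => index 3.
Insert 751: h=3, slot 3 occupied => index 4.
Insert 208: h=4, slot 4 occupied => index 5.
Insert 122: h=3, slots 3,4,5 occupied => index 6.
Insert 294: h=5, slots 5,6 occupied => index 7.
Insert 343: h=3, slots 3,4,5,6,7 occupied => index 8.
Table: [-, -, -, 989, 751, 208, 122, 294, 343, -, -, -, -, -, -, -, -]

12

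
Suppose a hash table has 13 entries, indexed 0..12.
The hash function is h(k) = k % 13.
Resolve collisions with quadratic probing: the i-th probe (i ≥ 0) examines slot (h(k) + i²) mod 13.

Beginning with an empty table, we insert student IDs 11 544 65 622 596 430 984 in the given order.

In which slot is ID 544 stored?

Insert 11: h=11, slot 11 empty -> index 11.
Insert 544: h=11, slot 11 occupied -> index 12.
Insert 65: h=0, slot 0 empty -> index 0.
Insert 622: h=11, slots 11,12 occupied -> index 2.
Insert 596: h=11, slots 11,12,2 occupied -> index 7.
Insert 430: h=1, slot 1 empty -> index 1.
Insert 984: h=9, slot 9 empty -> index 9.
Table: [65, 430, 622, ∅, ∅, ∅, ∅, 596, ∅, 984, ∅, 11, 544]

12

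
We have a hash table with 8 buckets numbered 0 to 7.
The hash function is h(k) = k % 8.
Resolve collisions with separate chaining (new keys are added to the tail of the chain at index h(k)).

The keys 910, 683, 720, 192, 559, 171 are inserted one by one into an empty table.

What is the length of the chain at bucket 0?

2

910 -> bucket 6
683 -> bucket 3
720 -> bucket 0
192 -> bucket 0 (collision)
559 -> bucket 7
171 -> bucket 3 (collision)
Final buckets:
0: 720 -> 192
1: —
2: —
3: 683 -> 171
4: —
5: —
6: 910
7: 559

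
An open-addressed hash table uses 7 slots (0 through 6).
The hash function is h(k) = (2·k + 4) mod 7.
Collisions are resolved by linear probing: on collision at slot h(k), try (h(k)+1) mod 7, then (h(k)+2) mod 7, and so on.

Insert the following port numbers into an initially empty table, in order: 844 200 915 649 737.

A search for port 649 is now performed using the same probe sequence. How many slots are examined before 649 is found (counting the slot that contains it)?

844: h=5 => slot 5
200: h=5, probe 5,6 => slot 6
915: h=0 => slot 0
649: h=0, probe 0,1 => slot 1
737: h=1, probe 1,2 => slot 2
Table: [915, 649, 737, —, —, 844, 200]
Lookup 649: h=0, probe 0,1 → found at 1.

2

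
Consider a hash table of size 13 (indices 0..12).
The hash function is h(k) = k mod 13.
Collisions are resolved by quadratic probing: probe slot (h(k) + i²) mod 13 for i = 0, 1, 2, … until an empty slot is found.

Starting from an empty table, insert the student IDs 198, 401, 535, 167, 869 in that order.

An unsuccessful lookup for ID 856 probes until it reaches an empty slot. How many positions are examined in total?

198 hashes to 3; slot 3 is free => place at 3.
401 hashes to 11; slot 11 is free => place at 11.
535 hashes to 2; slot 2 is free => place at 2.
167 hashes to 11; 11 taken => place at 12.
869 hashes to 11; 11,12,2 taken => place at 7.
Table: [—, —, 535, 198, —, —, —, 869, —, —, —, 401, 167]
Lookup 856: h=11, probe 11,12,2,7,1 → slot 1 empty, not found.

5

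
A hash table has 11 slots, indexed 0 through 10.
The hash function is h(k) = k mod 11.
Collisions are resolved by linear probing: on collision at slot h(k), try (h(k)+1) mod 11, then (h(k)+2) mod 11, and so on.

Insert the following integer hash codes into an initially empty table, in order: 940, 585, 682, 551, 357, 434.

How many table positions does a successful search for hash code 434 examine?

3

940 hashes to 5; slot 5 is free -> place at 5.
585 hashes to 2; slot 2 is free -> place at 2.
682 hashes to 0; slot 0 is free -> place at 0.
551 hashes to 1; slot 1 is free -> place at 1.
357 hashes to 5; 5 taken -> place at 6.
434 hashes to 5; 5,6 taken -> place at 7.
Table: [682, 551, 585, _, _, 940, 357, 434, _, _, _]
Lookup 434: h=5, probe 5,6,7 → found at 7.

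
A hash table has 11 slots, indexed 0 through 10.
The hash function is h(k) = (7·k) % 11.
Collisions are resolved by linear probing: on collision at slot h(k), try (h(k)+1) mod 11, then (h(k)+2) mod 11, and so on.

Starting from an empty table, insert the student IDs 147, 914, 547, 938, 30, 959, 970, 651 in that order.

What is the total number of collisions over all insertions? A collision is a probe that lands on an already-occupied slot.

4

147 hashes to 6; slot 6 is free => place at 6.
914 hashes to 7; slot 7 is free => place at 7.
547 hashes to 1; slot 1 is free => place at 1.
938 hashes to 10; slot 10 is free => place at 10.
30 hashes to 1; 1 taken => place at 2.
959 hashes to 3; slot 3 is free => place at 3.
970 hashes to 3; 3 taken => place at 4.
651 hashes to 3; 3,4 taken => place at 5.
Table: [_, 547, 30, 959, 970, 651, 147, 914, _, _, 938]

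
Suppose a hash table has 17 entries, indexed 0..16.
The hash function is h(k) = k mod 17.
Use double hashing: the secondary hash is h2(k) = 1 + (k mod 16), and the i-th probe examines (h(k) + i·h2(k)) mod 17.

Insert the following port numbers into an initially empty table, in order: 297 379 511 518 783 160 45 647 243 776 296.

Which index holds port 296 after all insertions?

16

297 hashes to 8; slot 8 is free => place at 8.
379 hashes to 5; slot 5 is free => place at 5.
511 hashes to 1; slot 1 is free => place at 1.
518 hashes to 8, h2=7; 8 taken => place at 15.
783 hashes to 1, h2=16; 1 taken => place at 0.
160 hashes to 7; slot 7 is free => place at 7.
45 hashes to 11; slot 11 is free => place at 11.
647 hashes to 1, h2=8; 1 taken => place at 9.
243 hashes to 5, h2=4; 5,9 taken => place at 13.
776 hashes to 11, h2=9; 11 taken => place at 3.
296 hashes to 7, h2=9; 7 taken => place at 16.
Table: [783, 511, -, 776, -, 379, -, 160, 297, 647, -, 45, -, 243, -, 518, 296]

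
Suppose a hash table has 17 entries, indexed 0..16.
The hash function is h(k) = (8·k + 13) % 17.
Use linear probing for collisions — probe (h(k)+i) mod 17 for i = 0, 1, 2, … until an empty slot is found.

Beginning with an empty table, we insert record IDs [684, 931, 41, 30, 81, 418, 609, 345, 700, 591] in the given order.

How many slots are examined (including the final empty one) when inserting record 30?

684 hashes to 11; slot 11 is free → place at 11.
931 hashes to 15; slot 15 is free → place at 15.
41 hashes to 1; slot 1 is free → place at 1.
30 hashes to 15; 15 taken → place at 16.
81 hashes to 15; 15,16 taken → place at 0.
418 hashes to 8; slot 8 is free → place at 8.
609 hashes to 6; slot 6 is free → place at 6.
345 hashes to 2; slot 2 is free → place at 2.
700 hashes to 3; slot 3 is free → place at 3.
591 hashes to 15; 15,16,0,1,2,3 taken → place at 4.
Table: [81, 41, 345, 700, 591, ∅, 609, ∅, 418, ∅, ∅, 684, ∅, ∅, ∅, 931, 30]

2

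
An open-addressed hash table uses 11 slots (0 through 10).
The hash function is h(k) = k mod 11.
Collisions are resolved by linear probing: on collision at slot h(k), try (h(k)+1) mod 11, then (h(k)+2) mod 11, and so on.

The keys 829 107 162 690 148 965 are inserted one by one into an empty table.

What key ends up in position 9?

162

829 hashes to 4; slot 4 is free → place at 4.
107 hashes to 8; slot 8 is free → place at 8.
162 hashes to 8; 8 taken → place at 9.
690 hashes to 8; 8,9 taken → place at 10.
148 hashes to 5; slot 5 is free → place at 5.
965 hashes to 8; 8,9,10 taken → place at 0.
Table: [965, —, —, —, 829, 148, —, —, 107, 162, 690]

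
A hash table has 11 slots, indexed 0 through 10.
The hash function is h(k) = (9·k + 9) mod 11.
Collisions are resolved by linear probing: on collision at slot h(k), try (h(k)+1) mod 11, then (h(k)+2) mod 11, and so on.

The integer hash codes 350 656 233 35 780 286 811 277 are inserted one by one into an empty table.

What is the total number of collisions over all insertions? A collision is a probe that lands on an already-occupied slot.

Insert 350: h=2, slot 2 empty -> index 2.
Insert 656: h=6, slot 6 empty -> index 6.
Insert 233: h=5, slot 5 empty -> index 5.
Insert 35: h=5, slots 5,6 occupied -> index 7.
Insert 780: h=0, slot 0 empty -> index 0.
Insert 286: h=9, slot 9 empty -> index 9.
Insert 811: h=4, slot 4 empty -> index 4.
Insert 277: h=5, slots 5,6,7 occupied -> index 8.
Table: [780, ∅, 350, ∅, 811, 233, 656, 35, 277, 286, ∅]

5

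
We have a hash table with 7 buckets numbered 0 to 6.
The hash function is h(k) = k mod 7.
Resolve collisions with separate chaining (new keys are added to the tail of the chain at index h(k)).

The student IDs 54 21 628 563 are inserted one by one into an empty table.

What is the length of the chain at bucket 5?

54 → bucket 5
21 → bucket 0
628 → bucket 5 (collision)
563 → bucket 3
Final buckets:
0: 21
1: _
2: _
3: 563
4: _
5: 54 -> 628
6: _

2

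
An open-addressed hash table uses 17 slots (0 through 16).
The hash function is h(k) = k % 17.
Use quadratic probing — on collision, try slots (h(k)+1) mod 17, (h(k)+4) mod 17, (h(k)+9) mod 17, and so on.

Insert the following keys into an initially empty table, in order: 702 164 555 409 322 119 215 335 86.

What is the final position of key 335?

702: h=5 -> slot 5
164: h=11 -> slot 11
555: h=11, probe 11,12 -> slot 12
409: h=1 -> slot 1
322: h=16 -> slot 16
119: h=0 -> slot 0
215: h=11, probe 11,12,15 -> slot 15
335: h=12, probe 12,13 -> slot 13
86: h=1, probe 1,2 -> slot 2
Table: [119, 409, 86, —, —, 702, —, —, —, —, —, 164, 555, 335, —, 215, 322]

13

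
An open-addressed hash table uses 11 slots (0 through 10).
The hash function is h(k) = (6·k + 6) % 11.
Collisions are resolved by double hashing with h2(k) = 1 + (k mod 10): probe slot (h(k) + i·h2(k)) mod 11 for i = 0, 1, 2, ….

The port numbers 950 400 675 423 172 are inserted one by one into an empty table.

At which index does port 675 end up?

950: h=8 => slot 8
400: h=8, h2=1, probe 8,9 => slot 9
675: h=8, h2=6, probe 8,3 => slot 3
423: h=3, h2=4, probe 3,7 => slot 7
172: h=4 => slot 4
Table: [-, -, -, 675, 172, -, -, 423, 950, 400, -]

3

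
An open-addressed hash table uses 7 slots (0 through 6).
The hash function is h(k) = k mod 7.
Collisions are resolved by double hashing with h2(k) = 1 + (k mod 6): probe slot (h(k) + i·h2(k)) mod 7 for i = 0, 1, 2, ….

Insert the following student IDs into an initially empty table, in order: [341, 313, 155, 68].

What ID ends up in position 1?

341: h=5 → slot 5
313: h=5, h2=2, probe 5,0 → slot 0
155: h=1 → slot 1
68: h=5, h2=3, probe 5,1,4 → slot 4
Table: [313, 155, _, _, 68, 341, _]

155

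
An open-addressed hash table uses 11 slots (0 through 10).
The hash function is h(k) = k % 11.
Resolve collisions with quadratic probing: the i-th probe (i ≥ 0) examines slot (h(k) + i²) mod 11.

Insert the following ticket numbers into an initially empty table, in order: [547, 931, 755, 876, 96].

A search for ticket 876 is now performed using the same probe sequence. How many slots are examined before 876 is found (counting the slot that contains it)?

547: h=8 => slot 8
931: h=7 => slot 7
755: h=7, probe 7,8,0 => slot 0
876: h=7, probe 7,8,0,5 => slot 5
96: h=8, probe 8,9 => slot 9
Table: [755, ., ., ., ., 876, ., 931, 547, 96, .]
Lookup 876: h=7, probe 7,8,0,5 → found at 5.

4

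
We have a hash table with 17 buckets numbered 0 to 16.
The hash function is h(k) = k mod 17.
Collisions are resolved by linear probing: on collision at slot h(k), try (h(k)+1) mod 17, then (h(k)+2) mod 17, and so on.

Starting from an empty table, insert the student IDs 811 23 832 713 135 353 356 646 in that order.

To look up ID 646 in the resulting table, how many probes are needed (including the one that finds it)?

811 hashes to 12; slot 12 is free → place at 12.
23 hashes to 6; slot 6 is free → place at 6.
832 hashes to 16; slot 16 is free → place at 16.
713 hashes to 16; 16 taken → place at 0.
135 hashes to 16; 16,0 taken → place at 1.
353 hashes to 13; slot 13 is free → place at 13.
356 hashes to 16; 16,0,1 taken → place at 2.
646 hashes to 0; 0,1,2 taken → place at 3.
Table: [713, 135, 356, 646, -, -, 23, -, -, -, -, -, 811, 353, -, -, 832]
Lookup 646: h=0, probe 0,1,2,3 → found at 3.

4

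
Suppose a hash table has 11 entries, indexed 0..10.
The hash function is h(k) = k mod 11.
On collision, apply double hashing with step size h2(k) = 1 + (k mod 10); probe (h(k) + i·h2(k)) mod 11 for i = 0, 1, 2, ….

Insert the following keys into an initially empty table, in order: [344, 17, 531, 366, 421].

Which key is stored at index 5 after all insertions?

531

344: h=3 → slot 3
17: h=6 → slot 6
531: h=3, h2=2, probe 3,5 → slot 5
366: h=3, h2=7, probe 3,10 → slot 10
421: h=3, h2=2, probe 3,5,7 → slot 7
Table: [∅, ∅, ∅, 344, ∅, 531, 17, 421, ∅, ∅, 366]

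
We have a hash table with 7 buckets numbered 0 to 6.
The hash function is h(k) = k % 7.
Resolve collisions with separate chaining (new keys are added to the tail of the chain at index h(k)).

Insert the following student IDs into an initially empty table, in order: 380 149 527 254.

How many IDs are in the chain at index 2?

380 → bucket 2
149 → bucket 2 (collision)
527 → bucket 2 (collision)
254 → bucket 2 (collision)
Final buckets:
0: -
1: -
2: 380 -> 149 -> 527 -> 254
3: -
4: -
5: -
6: -

4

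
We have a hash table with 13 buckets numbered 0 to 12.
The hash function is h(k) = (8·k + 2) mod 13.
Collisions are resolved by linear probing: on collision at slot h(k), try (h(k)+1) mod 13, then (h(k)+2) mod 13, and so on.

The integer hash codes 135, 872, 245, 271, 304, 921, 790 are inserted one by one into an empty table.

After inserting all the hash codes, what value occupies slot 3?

135: h=3 -> slot 3
872: h=10 -> slot 10
245: h=12 -> slot 12
271: h=12, probe 12,0 -> slot 0
304: h=3, probe 3,4 -> slot 4
921: h=12, probe 12,0,1 -> slot 1
790: h=4, probe 4,5 -> slot 5
Table: [271, 921, ., 135, 304, 790, ., ., ., ., 872, ., 245]

135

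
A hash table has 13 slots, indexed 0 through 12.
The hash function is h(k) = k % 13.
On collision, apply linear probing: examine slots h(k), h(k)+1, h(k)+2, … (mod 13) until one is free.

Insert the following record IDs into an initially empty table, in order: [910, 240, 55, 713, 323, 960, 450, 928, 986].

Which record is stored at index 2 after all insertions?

986

910 hashes to 0; slot 0 is free -> place at 0.
240 hashes to 6; slot 6 is free -> place at 6.
55 hashes to 3; slot 3 is free -> place at 3.
713 hashes to 11; slot 11 is free -> place at 11.
323 hashes to 11; 11 taken -> place at 12.
960 hashes to 11; 11,12,0 taken -> place at 1.
450 hashes to 8; slot 8 is free -> place at 8.
928 hashes to 5; slot 5 is free -> place at 5.
986 hashes to 11; 11,12,0,1 taken -> place at 2.
Table: [910, 960, 986, 55, ∅, 928, 240, ∅, 450, ∅, ∅, 713, 323]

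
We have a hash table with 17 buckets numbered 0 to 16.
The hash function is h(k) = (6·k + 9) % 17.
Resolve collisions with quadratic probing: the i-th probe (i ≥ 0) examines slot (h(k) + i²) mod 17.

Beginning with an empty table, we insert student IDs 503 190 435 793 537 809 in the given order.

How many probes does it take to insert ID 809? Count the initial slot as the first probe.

5

503 hashes to 1; slot 1 is free => place at 1.
190 hashes to 10; slot 10 is free => place at 10.
435 hashes to 1; 1 taken => place at 2.
793 hashes to 7; slot 7 is free => place at 7.
537 hashes to 1; 1,2 taken => place at 5.
809 hashes to 1; 1,2,5,10 taken => place at 0.
Table: [809, 503, 435, ∅, ∅, 537, ∅, 793, ∅, ∅, 190, ∅, ∅, ∅, ∅, ∅, ∅]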